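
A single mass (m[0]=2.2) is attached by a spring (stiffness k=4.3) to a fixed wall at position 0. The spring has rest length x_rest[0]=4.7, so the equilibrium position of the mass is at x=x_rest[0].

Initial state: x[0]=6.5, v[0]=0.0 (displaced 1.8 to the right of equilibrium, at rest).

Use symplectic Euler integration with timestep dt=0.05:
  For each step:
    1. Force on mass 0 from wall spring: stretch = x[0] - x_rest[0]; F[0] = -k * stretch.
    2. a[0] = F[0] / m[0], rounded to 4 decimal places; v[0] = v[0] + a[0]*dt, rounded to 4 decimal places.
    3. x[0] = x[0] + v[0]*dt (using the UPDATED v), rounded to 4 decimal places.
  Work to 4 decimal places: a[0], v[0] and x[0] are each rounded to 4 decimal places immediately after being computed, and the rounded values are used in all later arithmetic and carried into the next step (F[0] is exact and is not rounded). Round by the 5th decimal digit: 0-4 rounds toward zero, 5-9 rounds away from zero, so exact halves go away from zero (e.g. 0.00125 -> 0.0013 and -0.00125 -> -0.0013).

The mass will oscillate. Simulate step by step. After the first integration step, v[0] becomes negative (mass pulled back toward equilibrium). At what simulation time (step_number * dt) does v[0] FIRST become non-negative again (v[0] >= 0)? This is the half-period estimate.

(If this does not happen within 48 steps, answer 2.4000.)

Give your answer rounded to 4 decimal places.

Answer: 2.2500

Derivation:
Step 0: x=[6.5000] v=[0.0000]
Step 1: x=[6.4912] v=[-0.1759]
Step 2: x=[6.4737] v=[-0.3510]
Step 3: x=[6.4475] v=[-0.5243]
Step 4: x=[6.4127] v=[-0.6951]
Step 5: x=[6.3696] v=[-0.8625]
Step 6: x=[6.3183] v=[-1.0257]
Step 7: x=[6.2591] v=[-1.1839]
Step 8: x=[6.1923] v=[-1.3363]
Step 9: x=[6.1182] v=[-1.4821]
Step 10: x=[6.0372] v=[-1.6207]
Step 11: x=[5.9496] v=[-1.7514]
Step 12: x=[5.8559] v=[-1.8735]
Step 13: x=[5.7566] v=[-1.9865]
Step 14: x=[5.6521] v=[-2.0898]
Step 15: x=[5.5430] v=[-2.1828]
Step 16: x=[5.4297] v=[-2.2652]
Step 17: x=[5.3129] v=[-2.3365]
Step 18: x=[5.1931] v=[-2.3964]
Step 19: x=[5.0709] v=[-2.4446]
Step 20: x=[4.9469] v=[-2.4808]
Step 21: x=[4.8217] v=[-2.5049]
Step 22: x=[4.6959] v=[-2.5168]
Step 23: x=[4.5701] v=[-2.5164]
Step 24: x=[4.4449] v=[-2.5037]
Step 25: x=[4.3210] v=[-2.4788]
Step 26: x=[4.1989] v=[-2.4418]
Step 27: x=[4.0793] v=[-2.3928]
Step 28: x=[3.9627] v=[-2.3321]
Step 29: x=[3.8497] v=[-2.2600]
Step 30: x=[3.7409] v=[-2.1769]
Step 31: x=[3.6367] v=[-2.0832]
Step 32: x=[3.5377] v=[-1.9793]
Step 33: x=[3.4444] v=[-1.8657]
Step 34: x=[3.3573] v=[-1.7430]
Step 35: x=[3.2767] v=[-1.6118]
Step 36: x=[3.2031] v=[-1.4727]
Step 37: x=[3.1368] v=[-1.3264]
Step 38: x=[3.0781] v=[-1.1736]
Step 39: x=[3.0273] v=[-1.0151]
Step 40: x=[2.9847] v=[-0.8516]
Step 41: x=[2.9505] v=[-0.6840]
Step 42: x=[2.9249] v=[-0.5130]
Step 43: x=[2.9079] v=[-0.3395]
Step 44: x=[2.8997] v=[-0.1644]
Step 45: x=[2.9003] v=[0.0115]
First v>=0 after going negative at step 45, time=2.2500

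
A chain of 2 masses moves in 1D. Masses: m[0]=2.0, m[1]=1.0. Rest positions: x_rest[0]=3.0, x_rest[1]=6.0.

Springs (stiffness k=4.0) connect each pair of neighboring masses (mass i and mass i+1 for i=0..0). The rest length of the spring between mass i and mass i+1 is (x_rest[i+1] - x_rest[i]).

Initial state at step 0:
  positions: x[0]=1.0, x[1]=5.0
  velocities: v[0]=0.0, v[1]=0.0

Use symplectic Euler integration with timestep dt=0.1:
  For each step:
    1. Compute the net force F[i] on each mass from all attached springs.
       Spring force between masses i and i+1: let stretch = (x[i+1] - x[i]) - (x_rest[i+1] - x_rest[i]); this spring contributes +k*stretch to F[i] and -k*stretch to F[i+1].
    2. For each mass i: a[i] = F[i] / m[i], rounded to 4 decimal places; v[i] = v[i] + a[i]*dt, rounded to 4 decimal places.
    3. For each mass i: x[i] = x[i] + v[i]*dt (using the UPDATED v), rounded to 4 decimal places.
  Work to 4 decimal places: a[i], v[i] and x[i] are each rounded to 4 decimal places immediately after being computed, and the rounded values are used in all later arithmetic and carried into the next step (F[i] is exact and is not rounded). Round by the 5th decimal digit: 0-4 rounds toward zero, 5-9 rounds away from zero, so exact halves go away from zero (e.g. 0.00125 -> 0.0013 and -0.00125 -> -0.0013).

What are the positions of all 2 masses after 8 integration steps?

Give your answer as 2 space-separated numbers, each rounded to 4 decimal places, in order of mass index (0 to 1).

Step 0: x=[1.0000 5.0000] v=[0.0000 0.0000]
Step 1: x=[1.0200 4.9600] v=[0.2000 -0.4000]
Step 2: x=[1.0588 4.8824] v=[0.3880 -0.7760]
Step 3: x=[1.1141 4.7719] v=[0.5527 -1.1054]
Step 4: x=[1.1825 4.6351] v=[0.6843 -1.3685]
Step 5: x=[1.2600 4.4802] v=[0.7748 -1.5495]
Step 6: x=[1.3419 4.3164] v=[0.8188 -1.6376]
Step 7: x=[1.4233 4.1537] v=[0.8137 -1.6274]
Step 8: x=[1.4993 4.0017] v=[0.7598 -1.5196]

Answer: 1.4993 4.0017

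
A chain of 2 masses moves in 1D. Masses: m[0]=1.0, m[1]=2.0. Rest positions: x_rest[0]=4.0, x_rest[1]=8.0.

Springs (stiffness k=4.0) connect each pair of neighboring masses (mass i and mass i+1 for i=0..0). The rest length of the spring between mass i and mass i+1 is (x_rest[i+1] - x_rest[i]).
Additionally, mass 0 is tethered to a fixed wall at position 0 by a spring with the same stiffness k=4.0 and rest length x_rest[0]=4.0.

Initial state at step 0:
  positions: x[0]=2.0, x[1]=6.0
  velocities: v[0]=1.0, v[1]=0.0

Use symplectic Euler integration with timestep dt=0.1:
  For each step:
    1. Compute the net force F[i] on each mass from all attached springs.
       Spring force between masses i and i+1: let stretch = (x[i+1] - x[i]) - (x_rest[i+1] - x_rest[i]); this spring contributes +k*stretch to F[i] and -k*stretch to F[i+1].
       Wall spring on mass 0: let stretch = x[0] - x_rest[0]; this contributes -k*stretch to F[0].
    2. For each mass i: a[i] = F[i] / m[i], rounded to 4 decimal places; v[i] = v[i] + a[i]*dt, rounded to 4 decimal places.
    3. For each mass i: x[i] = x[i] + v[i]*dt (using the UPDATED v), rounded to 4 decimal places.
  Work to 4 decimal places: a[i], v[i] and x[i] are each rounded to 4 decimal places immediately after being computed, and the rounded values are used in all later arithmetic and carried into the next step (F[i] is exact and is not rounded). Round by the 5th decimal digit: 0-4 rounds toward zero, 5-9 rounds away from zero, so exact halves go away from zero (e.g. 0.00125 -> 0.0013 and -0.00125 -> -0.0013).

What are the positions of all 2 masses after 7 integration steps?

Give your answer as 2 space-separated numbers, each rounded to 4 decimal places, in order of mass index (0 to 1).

Step 0: x=[2.0000 6.0000] v=[1.0000 0.0000]
Step 1: x=[2.1800 6.0000] v=[1.8000 0.0000]
Step 2: x=[2.4256 6.0036] v=[2.4560 0.0360]
Step 3: x=[2.7173 6.0156] v=[2.9170 0.1204]
Step 4: x=[3.0322 6.0417] v=[3.1494 0.2607]
Step 5: x=[3.3462 6.0876] v=[3.1403 0.4588]
Step 6: x=[3.6360 6.1587] v=[2.8984 0.7105]
Step 7: x=[3.8813 6.2593] v=[2.4531 1.0060]

Answer: 3.8813 6.2593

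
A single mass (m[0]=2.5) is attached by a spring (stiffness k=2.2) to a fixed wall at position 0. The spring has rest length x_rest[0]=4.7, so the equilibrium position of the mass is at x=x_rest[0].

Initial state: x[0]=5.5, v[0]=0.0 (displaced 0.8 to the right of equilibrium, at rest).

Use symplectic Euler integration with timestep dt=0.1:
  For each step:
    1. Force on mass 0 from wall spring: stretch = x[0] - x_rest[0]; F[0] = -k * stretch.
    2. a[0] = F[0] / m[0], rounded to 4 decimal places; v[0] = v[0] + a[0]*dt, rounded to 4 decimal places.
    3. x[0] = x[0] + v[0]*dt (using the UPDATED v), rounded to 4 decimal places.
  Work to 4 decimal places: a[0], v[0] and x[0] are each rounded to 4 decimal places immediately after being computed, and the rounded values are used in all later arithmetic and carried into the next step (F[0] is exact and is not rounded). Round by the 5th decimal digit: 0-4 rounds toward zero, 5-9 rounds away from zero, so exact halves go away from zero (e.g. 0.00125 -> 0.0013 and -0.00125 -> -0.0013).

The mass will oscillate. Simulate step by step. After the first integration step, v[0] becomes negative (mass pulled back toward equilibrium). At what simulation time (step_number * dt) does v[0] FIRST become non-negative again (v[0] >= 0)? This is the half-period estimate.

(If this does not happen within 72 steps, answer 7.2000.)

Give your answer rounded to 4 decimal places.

Answer: 3.4000

Derivation:
Step 0: x=[5.5000] v=[0.0000]
Step 1: x=[5.4930] v=[-0.0704]
Step 2: x=[5.4790] v=[-0.1402]
Step 3: x=[5.4581] v=[-0.2088]
Step 4: x=[5.4306] v=[-0.2755]
Step 5: x=[5.3966] v=[-0.3398]
Step 6: x=[5.3565] v=[-0.4011]
Step 7: x=[5.3106] v=[-0.4589]
Step 8: x=[5.2593] v=[-0.5126]
Step 9: x=[5.2031] v=[-0.5618]
Step 10: x=[5.1425] v=[-0.6061]
Step 11: x=[5.0780] v=[-0.6450]
Step 12: x=[5.0102] v=[-0.6783]
Step 13: x=[4.9396] v=[-0.7056]
Step 14: x=[4.8669] v=[-0.7267]
Step 15: x=[4.7928] v=[-0.7414]
Step 16: x=[4.7178] v=[-0.7496]
Step 17: x=[4.6427] v=[-0.7512]
Step 18: x=[4.5681] v=[-0.7462]
Step 19: x=[4.4946] v=[-0.7346]
Step 20: x=[4.4230] v=[-0.7165]
Step 21: x=[4.3538] v=[-0.6921]
Step 22: x=[4.2876] v=[-0.6616]
Step 23: x=[4.2251] v=[-0.6253]
Step 24: x=[4.1668] v=[-0.5835]
Step 25: x=[4.1131] v=[-0.5366]
Step 26: x=[4.0646] v=[-0.4850]
Step 27: x=[4.0217] v=[-0.4291]
Step 28: x=[3.9848] v=[-0.3694]
Step 29: x=[3.9542] v=[-0.3065]
Step 30: x=[3.9301] v=[-0.2409]
Step 31: x=[3.9128] v=[-0.1732]
Step 32: x=[3.9024] v=[-0.1039]
Step 33: x=[3.8990] v=[-0.0337]
Step 34: x=[3.9027] v=[0.0368]
First v>=0 after going negative at step 34, time=3.4000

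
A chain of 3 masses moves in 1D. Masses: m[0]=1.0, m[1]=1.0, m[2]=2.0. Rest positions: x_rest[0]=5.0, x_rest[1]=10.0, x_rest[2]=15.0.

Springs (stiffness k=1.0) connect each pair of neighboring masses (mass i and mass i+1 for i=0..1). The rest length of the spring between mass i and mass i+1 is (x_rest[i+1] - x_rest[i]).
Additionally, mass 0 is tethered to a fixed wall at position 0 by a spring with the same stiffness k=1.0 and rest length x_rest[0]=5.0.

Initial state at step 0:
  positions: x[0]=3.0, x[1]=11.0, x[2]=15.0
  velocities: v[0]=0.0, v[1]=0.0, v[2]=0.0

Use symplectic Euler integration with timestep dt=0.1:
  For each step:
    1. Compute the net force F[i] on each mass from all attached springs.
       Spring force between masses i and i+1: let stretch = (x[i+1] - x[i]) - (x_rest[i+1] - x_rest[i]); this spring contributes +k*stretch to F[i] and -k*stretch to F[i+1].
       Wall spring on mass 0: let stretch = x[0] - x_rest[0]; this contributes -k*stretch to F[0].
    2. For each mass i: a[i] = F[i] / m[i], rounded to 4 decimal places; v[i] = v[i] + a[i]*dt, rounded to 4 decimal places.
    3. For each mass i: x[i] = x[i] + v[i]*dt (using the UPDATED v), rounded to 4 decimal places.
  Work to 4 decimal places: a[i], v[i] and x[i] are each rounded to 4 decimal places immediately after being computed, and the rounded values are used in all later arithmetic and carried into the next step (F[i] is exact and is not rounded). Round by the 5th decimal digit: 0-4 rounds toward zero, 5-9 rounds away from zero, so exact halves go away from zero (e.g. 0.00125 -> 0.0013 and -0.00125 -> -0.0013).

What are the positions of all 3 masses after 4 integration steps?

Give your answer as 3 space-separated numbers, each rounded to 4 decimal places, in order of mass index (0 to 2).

Step 0: x=[3.0000 11.0000 15.0000] v=[0.0000 0.0000 0.0000]
Step 1: x=[3.0500 10.9600 15.0050] v=[0.5000 -0.4000 0.0500]
Step 2: x=[3.1486 10.8814 15.0148] v=[0.9860 -0.7865 0.0978]
Step 3: x=[3.2930 10.7668 15.0289] v=[1.4444 -1.1464 0.1411]
Step 4: x=[3.4793 10.6200 15.0467] v=[1.8625 -1.4676 0.1780]

Answer: 3.4793 10.6200 15.0467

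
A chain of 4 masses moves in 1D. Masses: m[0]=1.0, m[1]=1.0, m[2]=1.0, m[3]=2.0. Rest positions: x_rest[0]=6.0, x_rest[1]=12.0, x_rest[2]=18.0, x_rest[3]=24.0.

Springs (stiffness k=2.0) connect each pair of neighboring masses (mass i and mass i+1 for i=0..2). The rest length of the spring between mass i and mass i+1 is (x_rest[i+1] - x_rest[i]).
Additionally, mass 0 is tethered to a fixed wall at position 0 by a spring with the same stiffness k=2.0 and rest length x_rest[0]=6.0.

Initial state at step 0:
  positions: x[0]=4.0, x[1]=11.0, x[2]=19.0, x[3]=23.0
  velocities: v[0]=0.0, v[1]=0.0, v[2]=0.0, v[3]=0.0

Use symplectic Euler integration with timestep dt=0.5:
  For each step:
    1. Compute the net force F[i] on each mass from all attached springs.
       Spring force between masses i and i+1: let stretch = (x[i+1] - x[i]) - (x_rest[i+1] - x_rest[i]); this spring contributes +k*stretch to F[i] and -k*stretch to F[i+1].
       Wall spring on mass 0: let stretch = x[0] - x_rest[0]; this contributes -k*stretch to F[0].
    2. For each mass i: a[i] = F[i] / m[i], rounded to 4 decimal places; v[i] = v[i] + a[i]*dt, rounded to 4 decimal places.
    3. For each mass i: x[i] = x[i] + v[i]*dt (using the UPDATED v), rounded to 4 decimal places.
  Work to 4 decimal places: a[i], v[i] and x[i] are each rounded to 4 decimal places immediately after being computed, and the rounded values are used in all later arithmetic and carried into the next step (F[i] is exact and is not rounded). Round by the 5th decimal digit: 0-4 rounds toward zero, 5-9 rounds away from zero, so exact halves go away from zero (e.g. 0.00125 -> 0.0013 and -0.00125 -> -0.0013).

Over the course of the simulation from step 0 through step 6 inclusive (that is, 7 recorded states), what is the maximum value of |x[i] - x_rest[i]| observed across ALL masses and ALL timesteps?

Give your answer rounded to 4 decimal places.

Answer: 2.5000

Derivation:
Step 0: x=[4.0000 11.0000 19.0000 23.0000] v=[0.0000 0.0000 0.0000 0.0000]
Step 1: x=[5.5000 11.5000 17.0000 23.5000] v=[3.0000 1.0000 -4.0000 1.0000]
Step 2: x=[7.2500 11.7500 15.5000 23.8750] v=[3.5000 0.5000 -3.0000 0.7500]
Step 3: x=[7.6250 11.6250 16.3125 23.6563] v=[0.7500 -0.2500 1.6250 -0.4375]
Step 4: x=[6.1875 11.8438 18.4532 23.1016] v=[-2.8750 0.4375 4.2813 -1.1094]
Step 5: x=[4.4844 12.5391 19.6134 22.8848] v=[-3.4062 1.3906 2.3203 -0.4336]
Step 6: x=[4.5665 12.7442 18.8721 23.3502] v=[0.1641 0.4102 -1.4826 0.9307]
Max displacement = 2.5000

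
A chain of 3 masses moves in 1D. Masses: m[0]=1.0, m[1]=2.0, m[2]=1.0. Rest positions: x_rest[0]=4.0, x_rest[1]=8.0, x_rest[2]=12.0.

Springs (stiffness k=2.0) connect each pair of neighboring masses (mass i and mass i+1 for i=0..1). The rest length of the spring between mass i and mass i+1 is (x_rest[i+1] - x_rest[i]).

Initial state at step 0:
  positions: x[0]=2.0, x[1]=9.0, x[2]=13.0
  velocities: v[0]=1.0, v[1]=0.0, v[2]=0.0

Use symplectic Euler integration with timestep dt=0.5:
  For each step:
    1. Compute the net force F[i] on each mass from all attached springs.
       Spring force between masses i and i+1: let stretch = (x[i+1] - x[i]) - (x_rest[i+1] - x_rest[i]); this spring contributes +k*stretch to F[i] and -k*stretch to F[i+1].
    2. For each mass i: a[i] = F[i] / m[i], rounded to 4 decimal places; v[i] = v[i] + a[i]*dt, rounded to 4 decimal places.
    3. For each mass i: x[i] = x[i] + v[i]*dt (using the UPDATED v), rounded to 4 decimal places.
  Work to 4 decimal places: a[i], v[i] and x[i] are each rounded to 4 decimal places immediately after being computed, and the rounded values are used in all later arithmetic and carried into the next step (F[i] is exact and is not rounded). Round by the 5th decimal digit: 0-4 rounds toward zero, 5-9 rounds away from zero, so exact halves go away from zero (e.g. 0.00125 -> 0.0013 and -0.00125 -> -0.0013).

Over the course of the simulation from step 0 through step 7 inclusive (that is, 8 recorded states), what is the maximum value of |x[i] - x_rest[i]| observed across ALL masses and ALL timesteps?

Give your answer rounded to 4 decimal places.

Step 0: x=[2.0000 9.0000 13.0000] v=[1.0000 0.0000 0.0000]
Step 1: x=[4.0000 8.2500 13.0000] v=[4.0000 -1.5000 0.0000]
Step 2: x=[6.1250 7.6250 12.6250] v=[4.2500 -1.2500 -0.7500]
Step 3: x=[7.0000 7.8750 11.7500] v=[1.7500 0.5000 -1.7500]
Step 4: x=[6.3125 8.8750 10.9375] v=[-1.3750 2.0000 -1.6250]
Step 5: x=[4.9063 9.7500 11.0938] v=[-2.8125 1.7500 0.3125]
Step 6: x=[3.9219 9.7501 12.5782] v=[-1.9688 0.0001 2.9687]
Step 7: x=[3.8516 9.0001 14.6485] v=[-0.1406 -1.5000 4.1406]
Max displacement = 3.0000

Answer: 3.0000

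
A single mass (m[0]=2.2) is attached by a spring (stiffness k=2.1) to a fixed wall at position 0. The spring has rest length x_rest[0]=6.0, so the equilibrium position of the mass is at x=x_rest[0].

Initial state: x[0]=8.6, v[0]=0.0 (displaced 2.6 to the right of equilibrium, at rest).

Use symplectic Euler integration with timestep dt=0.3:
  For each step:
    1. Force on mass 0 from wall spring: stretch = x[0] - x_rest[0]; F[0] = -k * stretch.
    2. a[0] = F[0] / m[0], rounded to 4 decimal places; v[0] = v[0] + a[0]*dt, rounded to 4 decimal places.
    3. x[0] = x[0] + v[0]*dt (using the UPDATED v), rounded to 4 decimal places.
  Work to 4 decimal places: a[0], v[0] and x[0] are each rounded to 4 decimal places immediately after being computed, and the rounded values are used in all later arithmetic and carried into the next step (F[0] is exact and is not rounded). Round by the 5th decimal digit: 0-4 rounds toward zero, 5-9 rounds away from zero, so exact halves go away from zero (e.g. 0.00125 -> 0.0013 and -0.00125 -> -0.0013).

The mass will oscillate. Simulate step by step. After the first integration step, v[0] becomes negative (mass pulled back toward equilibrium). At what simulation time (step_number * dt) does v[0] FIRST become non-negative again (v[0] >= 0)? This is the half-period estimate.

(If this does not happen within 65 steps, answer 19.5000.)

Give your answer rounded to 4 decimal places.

Answer: 3.3000

Derivation:
Step 0: x=[8.6000] v=[0.0000]
Step 1: x=[8.3767] v=[-0.7445]
Step 2: x=[7.9492] v=[-1.4251]
Step 3: x=[7.3542] v=[-1.9833]
Step 4: x=[6.6429] v=[-2.3711]
Step 5: x=[5.8763] v=[-2.5552]
Step 6: x=[5.1204] v=[-2.5198]
Step 7: x=[4.4400] v=[-2.2679]
Step 8: x=[3.8936] v=[-1.8212]
Step 9: x=[3.5282] v=[-1.2180]
Step 10: x=[3.3751] v=[-0.5102]
Step 11: x=[3.4476] v=[0.2415]
First v>=0 after going negative at step 11, time=3.3000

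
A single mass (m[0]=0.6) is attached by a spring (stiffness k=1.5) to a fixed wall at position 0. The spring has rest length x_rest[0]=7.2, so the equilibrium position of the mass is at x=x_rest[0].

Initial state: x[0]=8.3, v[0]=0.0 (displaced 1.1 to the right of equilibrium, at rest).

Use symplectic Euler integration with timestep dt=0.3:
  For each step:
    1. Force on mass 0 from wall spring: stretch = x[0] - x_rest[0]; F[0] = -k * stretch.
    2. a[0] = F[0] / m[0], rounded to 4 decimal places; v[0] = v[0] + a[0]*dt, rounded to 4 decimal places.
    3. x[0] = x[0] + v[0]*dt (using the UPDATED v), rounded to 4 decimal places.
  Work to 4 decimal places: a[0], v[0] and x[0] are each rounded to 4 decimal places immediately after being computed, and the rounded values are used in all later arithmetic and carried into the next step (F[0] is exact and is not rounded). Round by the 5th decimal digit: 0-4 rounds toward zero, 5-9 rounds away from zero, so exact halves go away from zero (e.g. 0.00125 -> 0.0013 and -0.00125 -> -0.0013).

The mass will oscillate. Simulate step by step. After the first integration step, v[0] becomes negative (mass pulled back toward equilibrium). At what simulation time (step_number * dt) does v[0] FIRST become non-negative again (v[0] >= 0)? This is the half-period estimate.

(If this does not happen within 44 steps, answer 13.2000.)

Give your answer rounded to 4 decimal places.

Answer: 2.1000

Derivation:
Step 0: x=[8.3000] v=[0.0000]
Step 1: x=[8.0525] v=[-0.8250]
Step 2: x=[7.6132] v=[-1.4644]
Step 3: x=[7.0809] v=[-1.7743]
Step 4: x=[6.5754] v=[-1.6850]
Step 5: x=[6.2104] v=[-1.2166]
Step 6: x=[6.0681] v=[-0.4744]
Step 7: x=[6.1805] v=[0.3745]
First v>=0 after going negative at step 7, time=2.1000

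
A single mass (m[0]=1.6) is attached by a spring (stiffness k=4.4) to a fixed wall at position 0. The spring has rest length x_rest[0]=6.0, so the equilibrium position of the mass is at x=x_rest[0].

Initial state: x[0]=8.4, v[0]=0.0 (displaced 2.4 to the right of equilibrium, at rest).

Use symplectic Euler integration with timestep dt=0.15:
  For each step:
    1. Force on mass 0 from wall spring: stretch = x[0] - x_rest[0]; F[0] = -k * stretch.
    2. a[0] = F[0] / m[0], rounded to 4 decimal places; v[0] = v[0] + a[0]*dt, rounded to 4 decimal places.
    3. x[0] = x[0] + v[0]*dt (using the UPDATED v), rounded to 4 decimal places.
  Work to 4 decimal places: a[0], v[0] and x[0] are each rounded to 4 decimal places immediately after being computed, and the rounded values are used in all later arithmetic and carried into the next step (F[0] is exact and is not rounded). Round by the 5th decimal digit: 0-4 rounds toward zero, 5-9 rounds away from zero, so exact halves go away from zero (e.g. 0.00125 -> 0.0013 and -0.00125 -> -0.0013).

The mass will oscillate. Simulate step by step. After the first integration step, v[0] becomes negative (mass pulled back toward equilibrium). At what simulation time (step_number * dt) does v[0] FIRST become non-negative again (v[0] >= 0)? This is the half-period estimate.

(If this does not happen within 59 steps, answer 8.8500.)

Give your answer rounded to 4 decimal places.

Step 0: x=[8.4000] v=[0.0000]
Step 1: x=[8.2515] v=[-0.9900]
Step 2: x=[7.9637] v=[-1.9187]
Step 3: x=[7.5544] v=[-2.7287]
Step 4: x=[7.0489] v=[-3.3699]
Step 5: x=[6.4785] v=[-3.8026]
Step 6: x=[5.8785] v=[-4.0000]
Step 7: x=[5.2860] v=[-3.9499]
Step 8: x=[4.7377] v=[-3.6554]
Step 9: x=[4.2675] v=[-3.1347]
Step 10: x=[3.9045] v=[-2.4200]
Step 11: x=[3.6712] v=[-1.5556]
Step 12: x=[3.5820] v=[-0.5950]
Step 13: x=[3.6424] v=[0.4024]
First v>=0 after going negative at step 13, time=1.9500

Answer: 1.9500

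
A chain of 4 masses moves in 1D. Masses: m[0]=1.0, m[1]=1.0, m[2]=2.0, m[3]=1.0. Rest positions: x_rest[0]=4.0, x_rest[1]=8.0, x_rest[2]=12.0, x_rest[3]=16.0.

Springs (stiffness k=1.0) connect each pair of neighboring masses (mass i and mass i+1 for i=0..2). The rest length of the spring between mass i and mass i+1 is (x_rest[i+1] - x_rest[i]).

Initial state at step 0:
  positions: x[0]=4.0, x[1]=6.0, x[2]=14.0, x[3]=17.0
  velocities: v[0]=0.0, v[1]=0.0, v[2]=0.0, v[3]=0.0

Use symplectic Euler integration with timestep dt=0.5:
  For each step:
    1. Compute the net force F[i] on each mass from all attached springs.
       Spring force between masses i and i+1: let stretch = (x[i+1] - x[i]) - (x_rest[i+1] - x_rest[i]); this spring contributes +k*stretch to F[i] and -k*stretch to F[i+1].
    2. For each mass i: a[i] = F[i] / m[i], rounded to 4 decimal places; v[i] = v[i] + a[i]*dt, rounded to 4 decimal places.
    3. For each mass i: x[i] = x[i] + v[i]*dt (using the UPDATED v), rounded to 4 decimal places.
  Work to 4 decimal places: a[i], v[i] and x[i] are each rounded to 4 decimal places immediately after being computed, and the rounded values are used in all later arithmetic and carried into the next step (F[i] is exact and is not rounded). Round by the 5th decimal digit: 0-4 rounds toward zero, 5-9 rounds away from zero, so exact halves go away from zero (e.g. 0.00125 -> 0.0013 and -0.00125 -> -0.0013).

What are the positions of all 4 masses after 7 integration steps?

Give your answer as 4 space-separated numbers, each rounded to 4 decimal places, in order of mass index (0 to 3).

Step 0: x=[4.0000 6.0000 14.0000 17.0000] v=[0.0000 0.0000 0.0000 0.0000]
Step 1: x=[3.5000 7.5000 13.3750 17.2500] v=[-1.0000 3.0000 -1.2500 0.5000]
Step 2: x=[3.0000 9.4688 12.5000 17.5313] v=[-1.0000 3.9375 -1.7500 0.5625]
Step 3: x=[3.1172 10.5782 11.8750 17.5548] v=[0.2344 2.2187 -1.2500 0.0469]
Step 4: x=[4.0997 10.1465 11.7979 17.1583] v=[1.9649 -0.8634 -0.1543 -0.7930]
Step 5: x=[5.5939 8.6160 12.1844 16.4217] v=[2.9883 -3.0611 0.7730 -1.4732]
Step 6: x=[6.8436 7.2220 12.6546 15.6258] v=[2.4994 -2.7880 0.9403 -1.5919]
Step 7: x=[7.1879 7.0916 12.8171 15.0871] v=[0.6886 -0.2609 0.3250 -1.0775]

Answer: 7.1879 7.0916 12.8171 15.0871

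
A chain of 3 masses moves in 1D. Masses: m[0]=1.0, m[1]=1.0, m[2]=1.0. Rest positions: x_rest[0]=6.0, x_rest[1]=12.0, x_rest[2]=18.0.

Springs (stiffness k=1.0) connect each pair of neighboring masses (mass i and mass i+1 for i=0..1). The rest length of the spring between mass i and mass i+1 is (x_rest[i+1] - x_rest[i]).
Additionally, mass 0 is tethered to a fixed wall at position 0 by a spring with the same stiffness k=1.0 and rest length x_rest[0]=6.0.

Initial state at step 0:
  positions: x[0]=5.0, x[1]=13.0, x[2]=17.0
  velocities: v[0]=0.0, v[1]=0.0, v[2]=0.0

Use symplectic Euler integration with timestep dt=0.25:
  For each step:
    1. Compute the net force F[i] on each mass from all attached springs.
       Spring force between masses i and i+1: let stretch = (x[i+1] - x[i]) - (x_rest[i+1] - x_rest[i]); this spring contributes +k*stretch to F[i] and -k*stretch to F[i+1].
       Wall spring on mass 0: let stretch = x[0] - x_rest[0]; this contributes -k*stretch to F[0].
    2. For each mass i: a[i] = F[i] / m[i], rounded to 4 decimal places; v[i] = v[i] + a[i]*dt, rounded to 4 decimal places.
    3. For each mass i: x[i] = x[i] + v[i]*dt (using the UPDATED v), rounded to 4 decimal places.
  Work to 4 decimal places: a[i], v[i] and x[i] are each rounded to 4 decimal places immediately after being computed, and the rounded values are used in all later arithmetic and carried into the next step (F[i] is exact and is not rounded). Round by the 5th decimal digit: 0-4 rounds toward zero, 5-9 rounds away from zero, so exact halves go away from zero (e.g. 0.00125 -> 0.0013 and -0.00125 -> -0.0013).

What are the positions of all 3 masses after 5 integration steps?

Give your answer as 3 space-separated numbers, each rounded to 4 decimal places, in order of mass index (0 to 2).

Answer: 6.6565 10.7586 18.1765

Derivation:
Step 0: x=[5.0000 13.0000 17.0000] v=[0.0000 0.0000 0.0000]
Step 1: x=[5.1875 12.7500 17.1250] v=[0.7500 -1.0000 0.5000]
Step 2: x=[5.5235 12.3008 17.3516] v=[1.3438 -1.7969 0.9063]
Step 3: x=[5.9378 11.7437 17.6375] v=[1.6573 -2.2285 1.1436]
Step 4: x=[6.3439 11.1921 17.9301] v=[1.6243 -2.2065 1.1702]
Step 5: x=[6.6565 10.7586 18.1765] v=[1.2504 -1.7341 0.9857]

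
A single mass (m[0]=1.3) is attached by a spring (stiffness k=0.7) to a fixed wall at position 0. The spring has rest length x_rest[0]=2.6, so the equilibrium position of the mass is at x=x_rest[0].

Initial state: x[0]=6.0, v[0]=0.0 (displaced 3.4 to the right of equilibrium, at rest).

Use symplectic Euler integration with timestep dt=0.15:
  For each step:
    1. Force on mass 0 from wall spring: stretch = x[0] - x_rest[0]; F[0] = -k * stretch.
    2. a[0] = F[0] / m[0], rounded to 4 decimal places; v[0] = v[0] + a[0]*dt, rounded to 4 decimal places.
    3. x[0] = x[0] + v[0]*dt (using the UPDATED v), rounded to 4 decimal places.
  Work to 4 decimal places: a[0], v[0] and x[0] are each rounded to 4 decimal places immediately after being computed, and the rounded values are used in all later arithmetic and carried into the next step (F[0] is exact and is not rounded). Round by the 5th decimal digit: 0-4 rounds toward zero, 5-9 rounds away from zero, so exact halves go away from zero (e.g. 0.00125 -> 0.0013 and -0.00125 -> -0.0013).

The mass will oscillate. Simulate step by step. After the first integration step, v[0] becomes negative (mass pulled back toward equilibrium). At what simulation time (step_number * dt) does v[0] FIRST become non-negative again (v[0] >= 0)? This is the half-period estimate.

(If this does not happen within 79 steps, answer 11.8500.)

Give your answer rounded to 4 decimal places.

Answer: 4.3500

Derivation:
Step 0: x=[6.0000] v=[0.0000]
Step 1: x=[5.9588] v=[-0.2746]
Step 2: x=[5.8769] v=[-0.5459]
Step 3: x=[5.7553] v=[-0.8106]
Step 4: x=[5.5955] v=[-1.0655]
Step 5: x=[5.3994] v=[-1.3075]
Step 6: x=[5.1694] v=[-1.5336]
Step 7: x=[4.9082] v=[-1.7411]
Step 8: x=[4.6191] v=[-1.9275]
Step 9: x=[4.3055] v=[-2.0906]
Step 10: x=[3.9713] v=[-2.2283]
Step 11: x=[3.6204] v=[-2.3391]
Step 12: x=[3.2572] v=[-2.4215]
Step 13: x=[2.8860] v=[-2.4746]
Step 14: x=[2.5113] v=[-2.4977]
Step 15: x=[2.1377] v=[-2.4905]
Step 16: x=[1.7697] v=[-2.4532]
Step 17: x=[1.4118] v=[-2.3861]
Step 18: x=[1.0683] v=[-2.2901]
Step 19: x=[0.7433] v=[-2.1664]
Step 20: x=[0.4408] v=[-2.0164]
Step 21: x=[0.1645] v=[-1.8420]
Step 22: x=[-0.0823] v=[-1.6453]
Step 23: x=[-0.2966] v=[-1.4287]
Step 24: x=[-0.4758] v=[-1.1947]
Step 25: x=[-0.6177] v=[-0.9463]
Step 26: x=[-0.7207] v=[-0.6864]
Step 27: x=[-0.7834] v=[-0.4182]
Step 28: x=[-0.8051] v=[-0.1449]
Step 29: x=[-0.7856] v=[0.1301]
First v>=0 after going negative at step 29, time=4.3500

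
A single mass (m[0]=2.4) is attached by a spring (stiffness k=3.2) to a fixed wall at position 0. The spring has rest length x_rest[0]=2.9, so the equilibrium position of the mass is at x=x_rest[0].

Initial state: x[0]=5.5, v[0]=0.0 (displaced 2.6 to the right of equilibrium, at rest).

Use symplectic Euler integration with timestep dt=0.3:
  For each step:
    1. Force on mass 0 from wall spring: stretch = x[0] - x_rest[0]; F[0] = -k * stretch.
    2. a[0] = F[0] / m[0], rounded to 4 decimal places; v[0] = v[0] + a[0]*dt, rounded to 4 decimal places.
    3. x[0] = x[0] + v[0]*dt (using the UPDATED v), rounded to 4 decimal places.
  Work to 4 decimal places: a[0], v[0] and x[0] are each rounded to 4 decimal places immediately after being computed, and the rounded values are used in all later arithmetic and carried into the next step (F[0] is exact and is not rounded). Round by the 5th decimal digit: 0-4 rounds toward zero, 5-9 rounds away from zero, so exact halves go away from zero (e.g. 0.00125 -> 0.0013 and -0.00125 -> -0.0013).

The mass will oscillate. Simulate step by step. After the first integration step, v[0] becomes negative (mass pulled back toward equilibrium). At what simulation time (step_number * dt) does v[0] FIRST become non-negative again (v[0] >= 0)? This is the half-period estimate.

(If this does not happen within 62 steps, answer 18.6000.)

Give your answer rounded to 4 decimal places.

Answer: 3.0000

Derivation:
Step 0: x=[5.5000] v=[0.0000]
Step 1: x=[5.1880] v=[-1.0400]
Step 2: x=[4.6014] v=[-1.9552]
Step 3: x=[3.8107] v=[-2.6358]
Step 4: x=[2.9107] v=[-3.0001]
Step 5: x=[2.0094] v=[-3.0044]
Step 6: x=[1.2149] v=[-2.6482]
Step 7: x=[0.6226] v=[-1.9742]
Step 8: x=[0.3036] v=[-1.0633]
Step 9: x=[0.2962] v=[-0.0247]
Step 10: x=[0.6012] v=[1.0168]
First v>=0 after going negative at step 10, time=3.0000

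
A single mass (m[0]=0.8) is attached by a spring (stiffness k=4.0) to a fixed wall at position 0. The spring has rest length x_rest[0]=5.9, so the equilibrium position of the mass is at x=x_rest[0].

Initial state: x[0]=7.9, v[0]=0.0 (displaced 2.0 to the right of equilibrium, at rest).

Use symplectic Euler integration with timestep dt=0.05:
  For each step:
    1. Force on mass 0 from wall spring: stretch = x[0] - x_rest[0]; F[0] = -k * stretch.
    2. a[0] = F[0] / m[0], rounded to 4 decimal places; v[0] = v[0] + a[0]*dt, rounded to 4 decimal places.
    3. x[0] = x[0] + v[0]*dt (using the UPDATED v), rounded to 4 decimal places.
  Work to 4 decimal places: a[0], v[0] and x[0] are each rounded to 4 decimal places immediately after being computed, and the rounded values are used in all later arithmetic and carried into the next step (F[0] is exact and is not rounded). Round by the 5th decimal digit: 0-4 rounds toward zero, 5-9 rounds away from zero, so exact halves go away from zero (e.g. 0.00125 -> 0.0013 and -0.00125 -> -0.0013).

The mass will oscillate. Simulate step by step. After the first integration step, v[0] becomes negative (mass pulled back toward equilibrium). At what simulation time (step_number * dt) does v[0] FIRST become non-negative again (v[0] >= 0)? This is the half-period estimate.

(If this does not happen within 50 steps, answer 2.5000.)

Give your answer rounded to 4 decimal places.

Step 0: x=[7.9000] v=[0.0000]
Step 1: x=[7.8750] v=[-0.5000]
Step 2: x=[7.8253] v=[-0.9938]
Step 3: x=[7.7515] v=[-1.4751]
Step 4: x=[7.6546] v=[-1.9380]
Step 5: x=[7.5358] v=[-2.3767]
Step 6: x=[7.3965] v=[-2.7857]
Step 7: x=[7.2385] v=[-3.1598]
Step 8: x=[7.0638] v=[-3.4944]
Step 9: x=[6.8745] v=[-3.7854]
Step 10: x=[6.6731] v=[-4.0290]
Step 11: x=[6.4620] v=[-4.2223]
Step 12: x=[6.2439] v=[-4.3628]
Step 13: x=[6.0215] v=[-4.4488]
Step 14: x=[5.7975] v=[-4.4792]
Step 15: x=[5.5748] v=[-4.4536]
Step 16: x=[5.3562] v=[-4.3723]
Step 17: x=[5.1444] v=[-4.2364]
Step 18: x=[4.9420] v=[-4.0475]
Step 19: x=[4.7516] v=[-3.8080]
Step 20: x=[4.5756] v=[-3.5209]
Step 21: x=[4.4161] v=[-3.1898]
Step 22: x=[4.2752] v=[-2.8188]
Step 23: x=[4.1546] v=[-2.4126]
Step 24: x=[4.0558] v=[-1.9763]
Step 25: x=[3.9800] v=[-1.5153]
Step 26: x=[3.9282] v=[-1.0353]
Step 27: x=[3.9011] v=[-0.5424]
Step 28: x=[3.8990] v=[-0.0427]
Step 29: x=[3.9219] v=[0.4576]
First v>=0 after going negative at step 29, time=1.4500

Answer: 1.4500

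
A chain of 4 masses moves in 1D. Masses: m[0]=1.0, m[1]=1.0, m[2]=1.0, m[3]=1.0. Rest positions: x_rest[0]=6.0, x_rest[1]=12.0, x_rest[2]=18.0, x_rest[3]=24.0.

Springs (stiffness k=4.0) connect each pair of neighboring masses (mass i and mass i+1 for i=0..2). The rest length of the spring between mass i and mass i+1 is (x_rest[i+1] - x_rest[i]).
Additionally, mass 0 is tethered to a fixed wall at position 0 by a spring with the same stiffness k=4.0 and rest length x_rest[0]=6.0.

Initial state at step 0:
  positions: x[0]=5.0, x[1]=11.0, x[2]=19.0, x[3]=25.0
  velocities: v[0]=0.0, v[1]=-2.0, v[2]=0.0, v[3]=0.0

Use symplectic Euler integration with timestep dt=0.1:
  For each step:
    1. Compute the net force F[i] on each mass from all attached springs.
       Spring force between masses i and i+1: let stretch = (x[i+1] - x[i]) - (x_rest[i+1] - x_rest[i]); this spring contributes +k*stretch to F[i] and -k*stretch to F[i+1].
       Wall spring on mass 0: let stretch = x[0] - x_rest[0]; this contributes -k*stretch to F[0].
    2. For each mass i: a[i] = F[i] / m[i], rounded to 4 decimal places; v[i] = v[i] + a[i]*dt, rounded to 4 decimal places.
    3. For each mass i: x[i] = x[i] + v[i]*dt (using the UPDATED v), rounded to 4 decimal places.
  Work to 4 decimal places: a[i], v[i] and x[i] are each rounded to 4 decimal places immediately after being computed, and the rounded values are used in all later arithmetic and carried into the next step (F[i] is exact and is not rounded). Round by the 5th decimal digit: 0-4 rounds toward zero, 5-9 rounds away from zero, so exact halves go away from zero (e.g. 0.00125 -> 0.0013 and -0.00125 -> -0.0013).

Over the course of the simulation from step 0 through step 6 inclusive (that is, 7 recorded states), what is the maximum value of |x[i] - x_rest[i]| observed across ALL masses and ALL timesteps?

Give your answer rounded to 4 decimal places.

Step 0: x=[5.0000 11.0000 19.0000 25.0000] v=[0.0000 -2.0000 0.0000 0.0000]
Step 1: x=[5.0400 10.8800 18.9200 25.0000] v=[0.4000 -1.2000 -0.8000 0.0000]
Step 2: x=[5.1120 10.8480 18.7616 24.9968] v=[0.7200 -0.3200 -1.5840 -0.0320]
Step 3: x=[5.2090 10.9031 18.5361 24.9842] v=[0.9696 0.5510 -2.2554 -0.1261]
Step 4: x=[5.3254 11.0358 18.2632 24.9537] v=[1.1636 1.3266 -2.7294 -0.3053]
Step 5: x=[5.4572 11.2291 17.9688 24.8956] v=[1.3176 1.9334 -2.9442 -0.5815]
Step 6: x=[5.6016 11.4612 17.6819 24.8004] v=[1.4435 2.3205 -2.8694 -0.9522]
Max displacement = 1.1520

Answer: 1.1520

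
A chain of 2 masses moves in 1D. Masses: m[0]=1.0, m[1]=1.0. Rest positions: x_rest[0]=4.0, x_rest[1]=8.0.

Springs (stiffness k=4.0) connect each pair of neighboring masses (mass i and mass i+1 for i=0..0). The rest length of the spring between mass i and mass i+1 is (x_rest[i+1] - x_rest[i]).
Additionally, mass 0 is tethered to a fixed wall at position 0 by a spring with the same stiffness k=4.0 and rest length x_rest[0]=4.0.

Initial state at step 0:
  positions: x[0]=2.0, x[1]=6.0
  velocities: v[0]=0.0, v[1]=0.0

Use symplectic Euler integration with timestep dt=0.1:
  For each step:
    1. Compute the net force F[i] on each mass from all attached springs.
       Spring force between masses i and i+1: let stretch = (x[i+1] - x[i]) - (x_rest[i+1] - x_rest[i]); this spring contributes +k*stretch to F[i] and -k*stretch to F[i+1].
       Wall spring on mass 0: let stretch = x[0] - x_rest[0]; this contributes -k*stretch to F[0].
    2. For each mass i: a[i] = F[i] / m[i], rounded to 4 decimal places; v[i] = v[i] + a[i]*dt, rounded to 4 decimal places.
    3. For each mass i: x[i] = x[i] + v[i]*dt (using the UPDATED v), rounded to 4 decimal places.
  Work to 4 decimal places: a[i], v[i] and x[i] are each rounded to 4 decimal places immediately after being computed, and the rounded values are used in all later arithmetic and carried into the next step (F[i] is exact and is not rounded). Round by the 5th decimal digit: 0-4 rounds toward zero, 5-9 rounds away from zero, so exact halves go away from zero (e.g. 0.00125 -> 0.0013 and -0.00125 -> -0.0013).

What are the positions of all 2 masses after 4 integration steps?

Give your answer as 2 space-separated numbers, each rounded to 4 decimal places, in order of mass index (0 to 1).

Step 0: x=[2.0000 6.0000] v=[0.0000 0.0000]
Step 1: x=[2.0800 6.0000] v=[0.8000 0.0000]
Step 2: x=[2.2336 6.0032] v=[1.5360 0.0320]
Step 3: x=[2.4486 6.0156] v=[2.1504 0.1242]
Step 4: x=[2.7084 6.0453] v=[2.5978 0.2974]

Answer: 2.7084 6.0453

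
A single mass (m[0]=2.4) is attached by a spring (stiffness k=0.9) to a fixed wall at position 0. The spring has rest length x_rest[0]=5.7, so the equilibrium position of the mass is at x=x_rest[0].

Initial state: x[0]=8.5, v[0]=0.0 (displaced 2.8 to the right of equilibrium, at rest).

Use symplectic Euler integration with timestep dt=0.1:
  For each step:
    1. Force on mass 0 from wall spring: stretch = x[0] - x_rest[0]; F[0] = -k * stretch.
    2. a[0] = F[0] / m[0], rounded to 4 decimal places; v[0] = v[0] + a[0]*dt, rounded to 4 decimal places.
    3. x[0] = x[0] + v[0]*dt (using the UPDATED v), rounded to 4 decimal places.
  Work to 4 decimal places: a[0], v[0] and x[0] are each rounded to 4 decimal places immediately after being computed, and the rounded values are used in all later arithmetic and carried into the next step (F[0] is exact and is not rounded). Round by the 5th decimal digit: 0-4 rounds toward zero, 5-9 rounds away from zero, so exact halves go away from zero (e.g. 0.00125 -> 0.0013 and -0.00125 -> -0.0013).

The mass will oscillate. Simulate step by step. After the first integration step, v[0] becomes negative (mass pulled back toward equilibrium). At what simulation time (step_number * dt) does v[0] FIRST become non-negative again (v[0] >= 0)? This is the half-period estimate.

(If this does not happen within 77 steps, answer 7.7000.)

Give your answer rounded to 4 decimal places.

Step 0: x=[8.5000] v=[0.0000]
Step 1: x=[8.4895] v=[-0.1050]
Step 2: x=[8.4685] v=[-0.2096]
Step 3: x=[8.4372] v=[-0.3134]
Step 4: x=[8.3956] v=[-0.4161]
Step 5: x=[8.3439] v=[-0.5172]
Step 6: x=[8.2823] v=[-0.6164]
Step 7: x=[8.2110] v=[-0.7132]
Step 8: x=[8.1303] v=[-0.8074]
Step 9: x=[8.0405] v=[-0.8985]
Step 10: x=[7.9419] v=[-0.9863]
Step 11: x=[7.8349] v=[-1.0704]
Step 12: x=[7.7199] v=[-1.1505]
Step 13: x=[7.5973] v=[-1.2263]
Step 14: x=[7.4676] v=[-1.2975]
Step 15: x=[7.3312] v=[-1.3638]
Step 16: x=[7.1887] v=[-1.4250]
Step 17: x=[7.0406] v=[-1.4808]
Step 18: x=[6.8875] v=[-1.5311]
Step 19: x=[6.7299] v=[-1.5756]
Step 20: x=[6.5685] v=[-1.6142]
Step 21: x=[6.4038] v=[-1.6468]
Step 22: x=[6.2365] v=[-1.6732]
Step 23: x=[6.0672] v=[-1.6933]
Step 24: x=[5.8965] v=[-1.7071]
Step 25: x=[5.7251] v=[-1.7145]
Step 26: x=[5.5536] v=[-1.7154]
Step 27: x=[5.3826] v=[-1.7099]
Step 28: x=[5.2128] v=[-1.6980]
Step 29: x=[5.0448] v=[-1.6797]
Step 30: x=[4.8793] v=[-1.6551]
Step 31: x=[4.7169] v=[-1.6243]
Step 32: x=[4.5582] v=[-1.5874]
Step 33: x=[4.4037] v=[-1.5446]
Step 34: x=[4.2541] v=[-1.4960]
Step 35: x=[4.1099] v=[-1.4418]
Step 36: x=[3.9717] v=[-1.3822]
Step 37: x=[3.8400] v=[-1.3174]
Step 38: x=[3.7152] v=[-1.2477]
Step 39: x=[3.5979] v=[-1.1733]
Step 40: x=[3.4885] v=[-1.0945]
Step 41: x=[3.3873] v=[-1.0116]
Step 42: x=[3.2948] v=[-0.9249]
Step 43: x=[3.2113] v=[-0.8347]
Step 44: x=[3.1372] v=[-0.7414]
Step 45: x=[3.0727] v=[-0.6453]
Step 46: x=[3.0180] v=[-0.5468]
Step 47: x=[2.9734] v=[-0.4462]
Step 48: x=[2.9390] v=[-0.3440]
Step 49: x=[2.9150] v=[-0.2405]
Step 50: x=[2.9014] v=[-0.1361]
Step 51: x=[2.8983] v=[-0.0312]
Step 52: x=[2.9057] v=[0.0739]
First v>=0 after going negative at step 52, time=5.2000

Answer: 5.2000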